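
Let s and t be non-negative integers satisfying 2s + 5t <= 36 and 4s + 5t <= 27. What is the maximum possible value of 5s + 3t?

Relaxing integrality, the LP optimum is 33.75 at (s,t) = (6.75, 0), which is not an integer point.
(s,t)=(6,0): 2·6+5·0=12≤36, 4·6+5·0=24≤27, objective 30.
(s,t)=(5,1): 2·5+5·1=15≤36, 4·5+5·1=25≤27, objective 28.
(s,t)=(5,0): 2·5+5·0=10≤36, 4·5+5·0=20≤27, objective 25.
No feasible integer point exceeds 30.

30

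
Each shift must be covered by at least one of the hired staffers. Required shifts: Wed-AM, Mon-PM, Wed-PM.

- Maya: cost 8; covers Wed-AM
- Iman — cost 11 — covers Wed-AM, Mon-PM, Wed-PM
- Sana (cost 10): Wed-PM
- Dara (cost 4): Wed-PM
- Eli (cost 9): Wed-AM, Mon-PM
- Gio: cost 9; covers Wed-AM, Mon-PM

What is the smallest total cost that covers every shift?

This is a weighted set-cover instance.
Iman alone covers Wed-AM, Mon-PM, Wed-PM — every shift.
Total cost: 11.
No cover costs less than 11.

11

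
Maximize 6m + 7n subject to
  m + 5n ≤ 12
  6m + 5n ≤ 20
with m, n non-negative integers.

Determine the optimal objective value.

(m,n)=(1,2) is feasible, giving 20.
(m,n)=(2,1) is feasible, giving 19.
Maximum is 20 at (m,n)=(1,2).

20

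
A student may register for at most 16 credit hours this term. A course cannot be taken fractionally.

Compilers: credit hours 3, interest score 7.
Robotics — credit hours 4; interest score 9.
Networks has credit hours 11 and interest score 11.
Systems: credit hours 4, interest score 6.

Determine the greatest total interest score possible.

Allowing fractional choices, the relaxed optimum would be about 27.0, but courses are indivisible.
Compilers + Robotics + Systems: credit hours 3 + 4 + 4 = 11 ≤ 16, interest score 7 + 9 + 6 = 22.
Robotics + Networks: credit hours 4 + 11 = 15 ≤ 16, interest score 9 + 11 = 20.
Best is Compilers, Robotics, and Systems with total interest score 22.

22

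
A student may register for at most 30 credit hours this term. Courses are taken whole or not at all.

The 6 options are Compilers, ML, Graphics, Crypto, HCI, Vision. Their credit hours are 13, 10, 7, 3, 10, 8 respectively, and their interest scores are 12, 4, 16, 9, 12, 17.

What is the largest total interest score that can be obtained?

Allowing fractional choices, the relaxed optimum would be about 55.8, but courses are indivisible.
Graphics + HCI + Vision: credit hours 7 + 10 + 8 = 25 ≤ 30, interest score 16 + 12 + 17 = 45.
ML + Graphics + Crypto + Vision: credit hours 10 + 7 + 3 + 8 = 28 ≤ 30, interest score 4 + 16 + 9 + 17 = 46.
Graphics + Crypto + HCI + Vision: credit hours 7 + 3 + 10 + 8 = 28 ≤ 30, interest score 16 + 9 + 12 + 17 = 54.
Best is Graphics, Crypto, HCI, and Vision with total interest score 54.

54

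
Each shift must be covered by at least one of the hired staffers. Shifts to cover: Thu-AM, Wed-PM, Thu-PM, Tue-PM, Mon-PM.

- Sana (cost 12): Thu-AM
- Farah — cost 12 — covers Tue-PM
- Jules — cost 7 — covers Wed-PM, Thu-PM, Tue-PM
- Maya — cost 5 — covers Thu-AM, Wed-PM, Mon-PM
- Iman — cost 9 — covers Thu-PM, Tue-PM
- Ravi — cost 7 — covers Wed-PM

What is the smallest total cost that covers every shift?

This is an integer covering problem.
Choose Jules and Maya: together they cover Thu-AM, Wed-PM, Thu-PM, Tue-PM, Mon-PM — every shift.
Total cost: 7 + 5 = 12.
No cover costs less than 12.

12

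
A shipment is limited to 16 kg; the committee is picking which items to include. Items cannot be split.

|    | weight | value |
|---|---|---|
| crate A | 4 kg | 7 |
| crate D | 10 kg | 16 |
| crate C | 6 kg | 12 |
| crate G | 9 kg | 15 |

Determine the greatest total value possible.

28

This is an integer program with binary decision variables.
crate C + crate G: weight 6 + 9 = 15 ≤ 16, value 12 + 15 = 27.
crate A + crate D: weight 4 + 10 = 14 ≤ 16, value 7 + 16 = 23.
crate D + crate C: weight 10 + 6 = 16 ≤ 16, value 16 + 12 = 28.
Best is crate D and crate C with total value 28.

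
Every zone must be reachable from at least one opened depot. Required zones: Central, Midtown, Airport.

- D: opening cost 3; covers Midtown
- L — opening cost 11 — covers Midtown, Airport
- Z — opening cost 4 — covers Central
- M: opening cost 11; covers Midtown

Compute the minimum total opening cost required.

The greedy cost-per-new-zone heuristic would pick D, Z, and L for 18, but a cheaper cover exists.
Choose L and Z: together they cover Central, Midtown, Airport — every zone.
Total opening cost: 11 + 4 = 15.
No cover costs less than 15.

15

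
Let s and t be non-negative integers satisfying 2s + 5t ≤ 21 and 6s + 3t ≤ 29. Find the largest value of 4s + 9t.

39

(s,t)=(3,3) is feasible, giving 39.
(s,t)=(2,3) is feasible, giving 35.
(s,t)=(3,2) is feasible, giving 30.
(s,t)=(2,2) is feasible, giving 26.
The best lattice point is (3,3), giving 39.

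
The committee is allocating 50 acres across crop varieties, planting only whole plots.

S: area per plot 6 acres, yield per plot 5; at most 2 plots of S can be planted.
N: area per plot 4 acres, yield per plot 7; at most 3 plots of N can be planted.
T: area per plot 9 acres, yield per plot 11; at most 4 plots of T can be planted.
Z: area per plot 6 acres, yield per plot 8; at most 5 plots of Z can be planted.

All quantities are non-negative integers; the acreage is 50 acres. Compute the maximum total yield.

68

2×N, 2×T, and 4×Z: area 50 ≤ 50, yield 2·7 + 2·11 + 4·8 = 68.
3×N, 2×T, and 3×Z: area 48 ≤ 50, yield 3·7 + 2·11 + 3·8 = 67.
Best is 68.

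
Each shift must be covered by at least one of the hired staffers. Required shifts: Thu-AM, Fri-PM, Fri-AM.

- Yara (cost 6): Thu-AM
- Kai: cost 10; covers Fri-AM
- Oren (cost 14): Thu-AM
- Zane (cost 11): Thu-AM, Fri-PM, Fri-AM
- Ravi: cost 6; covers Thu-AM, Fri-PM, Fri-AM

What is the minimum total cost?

6

Ravi alone covers Thu-AM, Fri-PM, Fri-AM — every shift.
Total cost: 6.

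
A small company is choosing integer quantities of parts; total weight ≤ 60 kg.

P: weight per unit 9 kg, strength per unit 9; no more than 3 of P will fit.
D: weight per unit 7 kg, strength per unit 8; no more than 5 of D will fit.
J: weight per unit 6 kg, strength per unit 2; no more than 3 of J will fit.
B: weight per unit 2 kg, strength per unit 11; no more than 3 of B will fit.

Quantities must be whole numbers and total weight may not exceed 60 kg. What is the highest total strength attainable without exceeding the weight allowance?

This is a bounded integer knapsack.
3×P, 3×D, 1×J, and 3×B: weight 60 ≤ 60, strength 3·9 + 3·8 + 1·2 + 3·11 = 86.
2×P, 5×D, and 3×B: weight 59 ≤ 60, strength 2·9 + 5·8 + 3·11 = 91.
Best is 91.

91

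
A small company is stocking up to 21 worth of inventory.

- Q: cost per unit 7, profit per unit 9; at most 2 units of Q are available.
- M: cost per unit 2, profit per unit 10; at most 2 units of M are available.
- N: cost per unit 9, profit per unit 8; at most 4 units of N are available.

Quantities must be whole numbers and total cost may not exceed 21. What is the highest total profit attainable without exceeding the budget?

38

This is a bounded integer knapsack.
1×Q, 2×M, and 1×N: cost 20 ≤ 21, profit 1·9 + 2·10 + 1·8 = 37.
2×Q and 2×M: cost 18 ≤ 21, profit 2·9 + 2·10 = 38.
Best is 38.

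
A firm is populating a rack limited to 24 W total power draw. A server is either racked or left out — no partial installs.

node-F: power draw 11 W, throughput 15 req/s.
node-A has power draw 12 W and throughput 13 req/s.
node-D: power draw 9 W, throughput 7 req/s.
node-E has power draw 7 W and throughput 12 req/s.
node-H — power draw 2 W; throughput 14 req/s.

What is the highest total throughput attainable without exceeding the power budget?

41

node-F + node-D + node-H: power draw 11 + 9 + 2 = 22 ≤ 24, throughput 15 + 7 + 14 = 36.
node-F + node-E + node-H: power draw 11 + 7 + 2 = 20 ≤ 24, throughput 15 + 12 + 14 = 41.
node-A + node-E + node-H: power draw 12 + 7 + 2 = 21 ≤ 24, throughput 13 + 12 + 14 = 39.
Best is node-F, node-E, and node-H with total throughput 41.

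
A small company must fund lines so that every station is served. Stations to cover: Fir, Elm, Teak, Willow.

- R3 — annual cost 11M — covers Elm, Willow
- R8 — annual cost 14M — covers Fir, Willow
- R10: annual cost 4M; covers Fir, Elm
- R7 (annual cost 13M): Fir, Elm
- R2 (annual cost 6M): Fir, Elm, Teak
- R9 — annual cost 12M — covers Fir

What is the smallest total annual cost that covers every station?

17

The greedy cost-per-new-station heuristic would pick R10, R2, and R3 for 21, but a cheaper cover exists.
Choose R3 and R2: together they cover Fir, Elm, Teak, Willow — every station.
Total annual cost: 11 + 6 = 17.
No cover costs less than 17.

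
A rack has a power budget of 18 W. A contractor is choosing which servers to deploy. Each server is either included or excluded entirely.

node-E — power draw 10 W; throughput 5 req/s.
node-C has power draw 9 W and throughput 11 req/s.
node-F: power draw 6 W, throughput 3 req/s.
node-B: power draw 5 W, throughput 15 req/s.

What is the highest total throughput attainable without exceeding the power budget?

This is a 0-1 knapsack instance.
Take node-C and node-B: power draw 9 + 5 = 14 ≤ 18, throughput 11 + 15 = 26.
No other feasible combination does better.

26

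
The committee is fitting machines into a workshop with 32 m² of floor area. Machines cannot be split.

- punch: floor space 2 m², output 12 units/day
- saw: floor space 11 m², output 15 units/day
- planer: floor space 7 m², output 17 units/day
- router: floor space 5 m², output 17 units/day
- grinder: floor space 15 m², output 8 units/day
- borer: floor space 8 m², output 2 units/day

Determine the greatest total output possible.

punch + saw + planer + router: floor space 2 + 11 + 7 + 5 = 25 ≤ 32, output 12 + 15 + 17 + 17 = 61.
punch + planer + router + grinder: floor space 2 + 7 + 5 + 15 = 29 ≤ 32, output 12 + 17 + 17 + 8 = 54.
Best is punch, saw, planer, and router with total output 61.

61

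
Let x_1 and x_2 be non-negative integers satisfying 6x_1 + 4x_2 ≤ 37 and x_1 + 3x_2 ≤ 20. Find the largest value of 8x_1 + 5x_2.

Relaxing integrality, the LP optimum is 49.33 at (x_1,x_2) = (6.17, 0), which is not an integer point.
(x_1,x_2)=(6,0): 6·6+4·0=36≤37, 1·6+3·0=6≤20, objective 48.
(x_1,x_2)=(5,1): 6·5+4·1=34≤37, 1·5+3·1=8≤20, objective 45.
(x_1,x_2)=(5,0): 6·5+4·0=30≤37, 1·5+3·0=5≤20, objective 40.
No feasible integer point exceeds 48.

48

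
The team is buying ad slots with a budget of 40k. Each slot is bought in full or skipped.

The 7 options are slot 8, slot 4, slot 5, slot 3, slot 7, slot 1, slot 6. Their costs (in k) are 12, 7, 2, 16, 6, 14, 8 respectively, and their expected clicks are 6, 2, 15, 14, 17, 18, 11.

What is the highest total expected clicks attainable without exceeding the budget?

Allowing fractional choices, the relaxed optimum would be about 69.8, but ad slots are indivisible.
slot 5 + slot 3 + slot 7 + slot 1: cost 2 + 16 + 6 + 14 = 38 ≤ 40, expected clicks 15 + 14 + 17 + 18 = 64.
slot 4 + slot 5 + slot 7 + slot 1 + slot 6: cost 7 + 2 + 6 + 14 + 8 = 37 ≤ 40, expected clicks 2 + 15 + 17 + 18 + 11 = 63.
slot 5 + slot 7 + slot 1 + slot 6: cost 2 + 6 + 14 + 8 = 30 ≤ 40, expected clicks 15 + 17 + 18 + 11 = 61.
Best is slot 5, slot 3, slot 7, and slot 1 with total expected clicks 64.

64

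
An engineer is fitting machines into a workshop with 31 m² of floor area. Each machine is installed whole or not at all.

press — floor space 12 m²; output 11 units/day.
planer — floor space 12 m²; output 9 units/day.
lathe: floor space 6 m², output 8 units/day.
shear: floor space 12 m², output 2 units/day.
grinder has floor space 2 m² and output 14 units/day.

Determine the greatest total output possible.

Allowing fractional choices, the relaxed optimum would be about 41.2, but machines are indivisible.
press + lathe + grinder: floor space 12 + 6 + 2 = 20 ≤ 31, output 11 + 8 + 14 = 33.
press + planer + grinder: floor space 12 + 12 + 2 = 26 ≤ 31, output 11 + 9 + 14 = 34.
planer + lathe + grinder: floor space 12 + 6 + 2 = 20 ≤ 31, output 9 + 8 + 14 = 31.
Best is press, planer, and grinder with total output 34.

34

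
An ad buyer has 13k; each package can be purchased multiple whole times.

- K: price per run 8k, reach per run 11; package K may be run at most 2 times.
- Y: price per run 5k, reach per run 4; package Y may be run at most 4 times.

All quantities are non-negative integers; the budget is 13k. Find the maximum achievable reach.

15

1×K and 1×Y: price 13 ≤ 13, reach 1·11 + 1·4 = 15.
1×K: price 8 ≤ 13, reach 1·11 = 11.
Best is 15.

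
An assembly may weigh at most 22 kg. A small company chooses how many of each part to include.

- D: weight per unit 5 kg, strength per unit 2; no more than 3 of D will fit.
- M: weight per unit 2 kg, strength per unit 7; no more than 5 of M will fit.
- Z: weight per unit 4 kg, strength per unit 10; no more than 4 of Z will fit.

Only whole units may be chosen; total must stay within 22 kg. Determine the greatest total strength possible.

5×M and 3×Z: weight 22 ≤ 22, strength 5·7 + 3·10 = 65.
3×M and 4×Z: weight 22 ≤ 22, strength 3·7 + 4·10 = 61.
Best is 65.

65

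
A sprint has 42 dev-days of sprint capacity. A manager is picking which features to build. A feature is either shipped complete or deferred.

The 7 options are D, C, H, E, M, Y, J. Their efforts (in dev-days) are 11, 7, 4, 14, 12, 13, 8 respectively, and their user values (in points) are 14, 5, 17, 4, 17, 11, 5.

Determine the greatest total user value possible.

59

This is a 0-1 knapsack instance.
Allowing fractional choices, the relaxed optimum would be about 60.4, but features are indivisible.
D + C + H + M + J: effort 11 + 7 + 4 + 12 + 8 = 42 ≤ 42, user value 14 + 5 + 17 + 17 + 5 = 58.
D + H + M + Y: effort 11 + 4 + 12 + 13 = 40 ≤ 42, user value 14 + 17 + 17 + 11 = 59.
D + C + H + M: effort 11 + 7 + 4 + 12 = 34 ≤ 42, user value 14 + 5 + 17 + 17 = 53.
Best is D, H, M, and Y with total user value 59.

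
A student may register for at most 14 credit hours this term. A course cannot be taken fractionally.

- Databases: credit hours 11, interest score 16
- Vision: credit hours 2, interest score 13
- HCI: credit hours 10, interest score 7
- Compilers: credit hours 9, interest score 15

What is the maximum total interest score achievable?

29

Allowing fractional choices, the relaxed optimum would be about 32.4, but courses are indivisible.
Databases + Vision: credit hours 11 + 2 = 13 ≤ 14, interest score 16 + 13 = 29.
Vision + Compilers: credit hours 2 + 9 = 11 ≤ 14, interest score 13 + 15 = 28.
Vision + HCI: credit hours 2 + 10 = 12 ≤ 14, interest score 13 + 7 = 20.
Best is Databases and Vision with total interest score 29.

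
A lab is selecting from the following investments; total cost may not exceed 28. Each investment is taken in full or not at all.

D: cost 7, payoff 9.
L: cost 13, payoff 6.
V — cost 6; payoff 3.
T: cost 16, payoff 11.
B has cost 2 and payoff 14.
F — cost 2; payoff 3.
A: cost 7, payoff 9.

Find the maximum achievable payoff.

Treat it as a binary knapsack problem.
Take D, V, B, F, and A: cost 7 + 6 + 2 + 2 + 7 = 24 ≤ 28, payoff 9 + 3 + 14 + 3 + 9 = 38.
No other feasible combination does better.

38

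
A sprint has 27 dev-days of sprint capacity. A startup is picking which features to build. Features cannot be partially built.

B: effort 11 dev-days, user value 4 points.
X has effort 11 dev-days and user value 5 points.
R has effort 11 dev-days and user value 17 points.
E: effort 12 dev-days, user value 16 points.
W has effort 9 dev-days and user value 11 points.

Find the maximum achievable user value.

Allowing fractional choices, the relaxed optimum would be about 37.9, but features are indivisible.
E + W: effort 12 + 9 = 21 ≤ 27, user value 16 + 11 = 27.
R + W: effort 11 + 9 = 20 ≤ 27, user value 17 + 11 = 28.
R + E: effort 11 + 12 = 23 ≤ 27, user value 17 + 16 = 33.
Best is R and E with total user value 33.

33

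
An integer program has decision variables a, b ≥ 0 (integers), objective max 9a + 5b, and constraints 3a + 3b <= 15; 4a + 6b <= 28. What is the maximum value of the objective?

(a,b)=(5,0): 3·5+3·0=15≤15, 4·5+6·0=20≤28, objective 45.
(a,b)=(4,1): 3·4+3·1=15≤15, 4·4+6·1=22≤28, objective 41.
The best lattice point is (5,0), giving 45.

45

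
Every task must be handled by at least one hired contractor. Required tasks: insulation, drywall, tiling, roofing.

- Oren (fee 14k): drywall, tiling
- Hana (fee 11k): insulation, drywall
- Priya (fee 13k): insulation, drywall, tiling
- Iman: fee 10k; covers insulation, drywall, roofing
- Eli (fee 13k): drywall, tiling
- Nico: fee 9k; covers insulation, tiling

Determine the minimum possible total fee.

This is a weighted set-cover instance.
Choose Iman and Nico: together they cover insulation, drywall, tiling, roofing — every task.
Total fee: 10 + 9 = 19.

19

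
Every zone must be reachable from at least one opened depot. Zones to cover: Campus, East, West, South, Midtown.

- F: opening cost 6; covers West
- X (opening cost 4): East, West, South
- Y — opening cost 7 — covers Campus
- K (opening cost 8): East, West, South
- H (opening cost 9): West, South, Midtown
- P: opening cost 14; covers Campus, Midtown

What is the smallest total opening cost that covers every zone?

18

Choose X and P: together they cover Campus, East, West, South, Midtown — every zone.
Total opening cost: 4 + 14 = 18.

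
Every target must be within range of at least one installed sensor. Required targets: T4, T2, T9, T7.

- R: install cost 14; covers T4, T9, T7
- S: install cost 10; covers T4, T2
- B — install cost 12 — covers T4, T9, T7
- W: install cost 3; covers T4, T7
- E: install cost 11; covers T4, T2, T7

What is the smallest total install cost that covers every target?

The greedy cost-per-new-target heuristic would pick W, S, and B for 25, but a cheaper cover exists.
Choose S and B: together they cover T4, T2, T9, T7 — every target.
Total install cost: 10 + 12 = 22.
No cover costs less than 22.

22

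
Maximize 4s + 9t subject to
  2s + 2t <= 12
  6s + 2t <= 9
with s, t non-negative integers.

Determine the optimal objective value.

36

(s,t)=(0,4) is feasible, giving 36.
(s,t)=(0,3) is feasible, giving 27.
Maximum is 36 at (s,t)=(0,4).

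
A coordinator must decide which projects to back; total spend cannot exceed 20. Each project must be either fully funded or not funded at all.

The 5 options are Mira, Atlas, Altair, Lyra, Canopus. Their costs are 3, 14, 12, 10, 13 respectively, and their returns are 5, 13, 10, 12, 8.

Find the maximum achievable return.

18

Allowing fractional choices, the relaxed optimum would be about 23.5, but projects are indivisible.
Mira + Lyra: cost 3 + 10 = 13 ≤ 20, return 5 + 12 = 17.
Mira + Altair: cost 3 + 12 = 15 ≤ 20, return 5 + 10 = 15.
Mira + Atlas: cost 3 + 14 = 17 ≤ 20, return 5 + 13 = 18.
Best is Mira and Atlas with total return 18.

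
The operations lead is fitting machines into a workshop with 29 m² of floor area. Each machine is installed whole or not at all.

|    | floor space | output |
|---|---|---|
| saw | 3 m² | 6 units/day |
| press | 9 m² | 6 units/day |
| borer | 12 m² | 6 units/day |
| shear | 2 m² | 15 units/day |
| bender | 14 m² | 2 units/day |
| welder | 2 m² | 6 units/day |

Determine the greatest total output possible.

Allowing fractional choices, the relaxed optimum would be about 39.1, but machines are indivisible.
saw + press + borer + shear + welder: floor space 3 + 9 + 12 + 2 + 2 = 28 ≤ 29, output 6 + 6 + 6 + 15 + 6 = 39.
saw + borer + shear + welder: floor space 3 + 12 + 2 + 2 = 19 ≤ 29, output 6 + 6 + 15 + 6 = 33.
saw + press + shear + welder: floor space 3 + 9 + 2 + 2 = 16 ≤ 29, output 6 + 6 + 15 + 6 = 33.
Best is saw, press, borer, shear, and welder with total output 39.

39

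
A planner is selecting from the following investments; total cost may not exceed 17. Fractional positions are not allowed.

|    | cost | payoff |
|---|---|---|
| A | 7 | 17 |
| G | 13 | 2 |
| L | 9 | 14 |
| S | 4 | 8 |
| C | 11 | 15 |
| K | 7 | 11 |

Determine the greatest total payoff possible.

A + S: cost 7 + 4 = 11 ≤ 17, payoff 17 + 8 = 25.
A + K: cost 7 + 7 = 14 ≤ 17, payoff 17 + 11 = 28.
A + L: cost 7 + 9 = 16 ≤ 17, payoff 17 + 14 = 31.
Best is A and L with total payoff 31.

31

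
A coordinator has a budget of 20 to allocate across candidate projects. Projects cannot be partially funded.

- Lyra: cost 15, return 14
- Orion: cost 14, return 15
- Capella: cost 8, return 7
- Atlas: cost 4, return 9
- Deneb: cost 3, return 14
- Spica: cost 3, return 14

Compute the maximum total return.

Allowing fractional choices, the relaxed optimum would be about 47.7, but projects are indivisible.
Atlas + Deneb + Spica: cost 4 + 3 + 3 = 10 ≤ 20, return 9 + 14 + 14 = 37.
Capella + Atlas + Deneb + Spica: cost 8 + 4 + 3 + 3 = 18 ≤ 20, return 7 + 9 + 14 + 14 = 44.
Orion + Deneb + Spica: cost 14 + 3 + 3 = 20 ≤ 20, return 15 + 14 + 14 = 43.
Best is Capella, Atlas, Deneb, and Spica with total return 44.

44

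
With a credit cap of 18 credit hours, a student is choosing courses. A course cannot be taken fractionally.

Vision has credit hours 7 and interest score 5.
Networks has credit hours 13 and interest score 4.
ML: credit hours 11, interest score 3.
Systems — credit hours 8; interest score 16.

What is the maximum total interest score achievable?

21

Take Vision and Systems: credit hours 7 + 8 = 15 ≤ 18, interest score 5 + 16 = 21.
No other feasible combination does better.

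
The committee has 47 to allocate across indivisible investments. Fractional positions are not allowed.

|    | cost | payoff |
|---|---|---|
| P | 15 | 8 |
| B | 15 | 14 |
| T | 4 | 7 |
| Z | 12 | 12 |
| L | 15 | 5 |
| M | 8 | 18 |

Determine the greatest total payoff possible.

51

This is an integer program with binary decision variables.
Take B, T, Z, and M: cost 15 + 4 + 12 + 8 = 39 ≤ 47, payoff 14 + 7 + 12 + 18 = 51.
No other feasible combination does better.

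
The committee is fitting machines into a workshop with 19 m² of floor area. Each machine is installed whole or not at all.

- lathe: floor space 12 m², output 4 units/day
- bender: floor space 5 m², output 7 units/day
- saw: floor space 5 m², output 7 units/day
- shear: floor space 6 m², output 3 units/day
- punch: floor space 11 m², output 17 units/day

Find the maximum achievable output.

24

Allowing fractional choices, the relaxed optimum would be about 28.2, but machines are indivisible.
saw + punch: floor space 5 + 11 = 16 ≤ 19, output 7 + 17 = 24.
shear + punch: floor space 6 + 11 = 17 ≤ 19, output 3 + 17 = 20.
bender + punch: floor space 5 + 11 = 16 ≤ 19, output 7 + 17 = 24.
The maximum output is 24; one optimal choice is bender and punch.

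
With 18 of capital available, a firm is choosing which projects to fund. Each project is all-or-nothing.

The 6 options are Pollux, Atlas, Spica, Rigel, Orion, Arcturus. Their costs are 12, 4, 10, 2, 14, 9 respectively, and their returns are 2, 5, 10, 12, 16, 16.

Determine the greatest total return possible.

33

This is an integer program with binary decision variables.
Allowing fractional choices, the relaxed optimum would be about 36.4, but projects are indivisible.
Rigel + Arcturus: cost 2 + 9 = 11 ≤ 18, return 12 + 16 = 28.
Rigel + Orion: cost 2 + 14 = 16 ≤ 18, return 12 + 16 = 28.
Atlas + Rigel + Arcturus: cost 4 + 2 + 9 = 15 ≤ 18, return 5 + 12 + 16 = 33.
Best is Atlas, Rigel, and Arcturus with total return 33.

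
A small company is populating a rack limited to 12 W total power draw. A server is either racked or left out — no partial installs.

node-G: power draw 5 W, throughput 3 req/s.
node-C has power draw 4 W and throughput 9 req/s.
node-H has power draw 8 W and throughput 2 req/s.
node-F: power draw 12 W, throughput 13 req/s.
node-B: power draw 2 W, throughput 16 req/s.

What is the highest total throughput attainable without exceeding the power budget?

28

Allowing fractional choices, the relaxed optimum would be about 31.5, but servers are indivisible.
node-G + node-C + node-B: power draw 5 + 4 + 2 = 11 ≤ 12, throughput 3 + 9 + 16 = 28.
node-C + node-B: power draw 4 + 2 = 6 ≤ 12, throughput 9 + 16 = 25.
node-G + node-B: power draw 5 + 2 = 7 ≤ 12, throughput 3 + 16 = 19.
Best is node-G, node-C, and node-B with total throughput 28.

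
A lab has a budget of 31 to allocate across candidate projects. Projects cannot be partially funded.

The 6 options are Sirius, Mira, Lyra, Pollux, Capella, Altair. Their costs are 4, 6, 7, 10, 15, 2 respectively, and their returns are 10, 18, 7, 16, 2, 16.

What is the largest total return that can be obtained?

67

Take Sirius, Mira, Lyra, Pollux, and Altair: cost 4 + 6 + 7 + 10 + 2 = 29 ≤ 31, return 10 + 18 + 7 + 16 + 16 = 67.
No other feasible combination does better.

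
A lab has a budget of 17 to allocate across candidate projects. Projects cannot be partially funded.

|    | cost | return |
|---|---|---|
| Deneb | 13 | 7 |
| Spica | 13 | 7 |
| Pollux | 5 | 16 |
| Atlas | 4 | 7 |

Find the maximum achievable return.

23

Treat it as a binary knapsack problem.
Allowing fractional choices, the relaxed optimum would be about 27.3, but projects are indivisible.
Pollux: cost 5 ≤ 17, return 16.
Pollux + Atlas: cost 5 + 4 = 9 ≤ 17, return 16 + 7 = 23.
Best is Pollux and Atlas with total return 23.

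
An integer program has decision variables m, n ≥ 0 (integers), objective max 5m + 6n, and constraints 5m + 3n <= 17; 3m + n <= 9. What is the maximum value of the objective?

30

(m,n)=(0,5) is feasible, giving 30.
(m,n)=(1,4) is feasible, giving 29.
(m,n)=(0,4) is feasible, giving 24.
No feasible integer point exceeds 30.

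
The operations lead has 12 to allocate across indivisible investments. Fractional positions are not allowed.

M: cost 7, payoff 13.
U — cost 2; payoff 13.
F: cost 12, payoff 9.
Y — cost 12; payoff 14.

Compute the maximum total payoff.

This is a 0-1 knapsack instance.
Take M and U: cost 7 + 2 = 9 ≤ 12, payoff 13 + 13 = 26.
No other feasible combination does better.

26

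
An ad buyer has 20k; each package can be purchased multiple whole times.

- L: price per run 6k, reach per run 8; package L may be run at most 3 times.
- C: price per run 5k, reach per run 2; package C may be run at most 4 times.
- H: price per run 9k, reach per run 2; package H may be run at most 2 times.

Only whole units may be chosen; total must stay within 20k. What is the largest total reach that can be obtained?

This is a bounded integer knapsack.
L has the best ratio (8/6); taking only L gives at most 3×8 = 24 (stopped by the price limit).
Optimal: 3×L: price 18 ≤ 20, reach 3·8 = 24.

24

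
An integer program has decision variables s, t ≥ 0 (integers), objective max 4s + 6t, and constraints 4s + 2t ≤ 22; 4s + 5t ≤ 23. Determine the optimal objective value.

26

(s,t)=(2,3) is feasible, giving 26.
(s,t)=(0,4) is feasible, giving 24.
(s,t)=(3,2) is feasible, giving 24.
No feasible integer point exceeds 26.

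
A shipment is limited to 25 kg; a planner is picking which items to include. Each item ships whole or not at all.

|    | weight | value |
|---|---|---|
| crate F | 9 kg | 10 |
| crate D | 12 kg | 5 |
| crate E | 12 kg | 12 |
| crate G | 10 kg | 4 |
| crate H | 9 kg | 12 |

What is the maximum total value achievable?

Allowing fractional choices, the relaxed optimum would be about 29.0, but items are indivisible.
crate E + crate H: weight 12 + 9 = 21 ≤ 25, value 12 + 12 = 24.
crate F + crate H: weight 9 + 9 = 18 ≤ 25, value 10 + 12 = 22.
Best is crate E and crate H with total value 24.

24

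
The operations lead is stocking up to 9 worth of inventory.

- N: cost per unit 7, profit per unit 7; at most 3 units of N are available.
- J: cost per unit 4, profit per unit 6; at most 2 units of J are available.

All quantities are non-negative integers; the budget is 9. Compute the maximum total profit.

12

This is a bounded integer knapsack.
1×N: cost 7 ≤ 9, profit 1·7 = 7.
2×J: cost 8 ≤ 9, profit 2·6 = 12.
Best is 12.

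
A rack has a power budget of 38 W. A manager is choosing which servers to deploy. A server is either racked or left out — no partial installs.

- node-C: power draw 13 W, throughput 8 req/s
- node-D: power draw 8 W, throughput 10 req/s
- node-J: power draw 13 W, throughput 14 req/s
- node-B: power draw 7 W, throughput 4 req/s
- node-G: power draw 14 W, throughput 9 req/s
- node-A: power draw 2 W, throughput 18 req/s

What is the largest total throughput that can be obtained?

Treat it as a binary knapsack problem.
Allowing fractional choices, the relaxed optimum would be about 51.6, but servers are indivisible.
node-C + node-D + node-J + node-A: power draw 13 + 8 + 13 + 2 = 36 ≤ 38, throughput 8 + 10 + 14 + 18 = 50.
node-D + node-J + node-G + node-A: power draw 8 + 13 + 14 + 2 = 37 ≤ 38, throughput 10 + 14 + 9 + 18 = 51.
Best is node-D, node-J, node-G, and node-A with total throughput 51.

51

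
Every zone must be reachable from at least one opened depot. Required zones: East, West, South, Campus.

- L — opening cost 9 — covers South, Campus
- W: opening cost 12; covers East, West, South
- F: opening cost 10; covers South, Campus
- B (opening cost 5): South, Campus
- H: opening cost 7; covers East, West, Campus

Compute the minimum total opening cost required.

12

Choose B and H: together they cover East, West, South, Campus — every zone.
Total opening cost: 5 + 7 = 12.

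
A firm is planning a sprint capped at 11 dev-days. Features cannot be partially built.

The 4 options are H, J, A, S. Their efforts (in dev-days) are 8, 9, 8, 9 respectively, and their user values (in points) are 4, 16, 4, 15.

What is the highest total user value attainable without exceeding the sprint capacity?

This is an integer program with binary decision variables.
S: effort 9 ≤ 11, user value 15.
J: effort 9 ≤ 11, user value 16.
Best is J with total user value 16.

16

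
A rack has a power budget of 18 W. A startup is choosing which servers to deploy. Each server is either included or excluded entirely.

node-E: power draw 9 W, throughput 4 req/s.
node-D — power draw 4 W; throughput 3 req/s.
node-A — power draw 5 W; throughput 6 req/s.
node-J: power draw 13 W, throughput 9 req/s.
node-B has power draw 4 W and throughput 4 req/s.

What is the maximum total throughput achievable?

15

Treat it as a binary knapsack problem.
Allowing fractional choices, the relaxed optimum would be about 16.5, but servers are indivisible.
node-E + node-A + node-B: power draw 9 + 5 + 4 = 18 ≤ 18, throughput 4 + 6 + 4 = 14.
node-A + node-J: power draw 5 + 13 = 18 ≤ 18, throughput 6 + 9 = 15.
Best is node-A and node-J with total throughput 15.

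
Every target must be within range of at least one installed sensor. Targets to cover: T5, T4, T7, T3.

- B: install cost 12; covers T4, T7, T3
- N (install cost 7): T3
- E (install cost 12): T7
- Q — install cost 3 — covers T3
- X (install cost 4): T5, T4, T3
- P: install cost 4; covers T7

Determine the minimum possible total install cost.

Choose X and P: together they cover T5, T4, T7, T3 — every target.
Total install cost: 4 + 4 = 8.

8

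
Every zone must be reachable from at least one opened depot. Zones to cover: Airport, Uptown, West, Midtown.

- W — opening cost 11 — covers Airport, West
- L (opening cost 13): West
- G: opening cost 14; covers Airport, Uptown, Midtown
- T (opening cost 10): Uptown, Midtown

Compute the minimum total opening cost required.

21

This is a weighted set-cover instance.
Choose W and T: together they cover Airport, Uptown, West, Midtown — every zone.
Total opening cost: 11 + 10 = 21.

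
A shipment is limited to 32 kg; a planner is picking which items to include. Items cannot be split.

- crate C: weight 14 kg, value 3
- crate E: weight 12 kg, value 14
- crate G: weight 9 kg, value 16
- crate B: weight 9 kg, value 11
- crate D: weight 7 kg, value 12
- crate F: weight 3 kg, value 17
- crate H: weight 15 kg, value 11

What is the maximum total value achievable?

Allowing fractional choices, the relaxed optimum would be about 60.7, but items are indivisible.
crate G + crate B + crate D + crate F: weight 9 + 9 + 7 + 3 = 28 ≤ 32, value 16 + 11 + 12 + 17 = 56.
crate E + crate G + crate D + crate F: weight 12 + 9 + 7 + 3 = 31 ≤ 32, value 14 + 16 + 12 + 17 = 59.
Best is crate E, crate G, crate D, and crate F with total value 59.

59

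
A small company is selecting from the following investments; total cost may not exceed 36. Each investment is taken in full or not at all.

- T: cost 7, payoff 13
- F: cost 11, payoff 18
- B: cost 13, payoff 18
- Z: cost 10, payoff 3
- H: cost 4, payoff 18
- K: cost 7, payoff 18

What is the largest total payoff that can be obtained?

This is a 0-1 knapsack instance.
Allowing fractional choices, the relaxed optimum would be about 76.7, but investments are indivisible.
T + B + H + K: cost 7 + 13 + 4 + 7 = 31 ≤ 36, payoff 13 + 18 + 18 + 18 = 67.
F + B + H + K: cost 11 + 13 + 4 + 7 = 35 ≤ 36, payoff 18 + 18 + 18 + 18 = 72.
T + F + H + K: cost 7 + 11 + 4 + 7 = 29 ≤ 36, payoff 13 + 18 + 18 + 18 = 67.
Best is F, B, H, and K with total payoff 72.

72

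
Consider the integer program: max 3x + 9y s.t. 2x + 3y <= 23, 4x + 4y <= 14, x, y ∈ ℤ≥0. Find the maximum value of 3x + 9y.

(x,y)=(0,3): 2·0+3·3=9≤23, 4·0+4·3=12≤14, objective 27.
(x,y)=(1,2): 2·1+3·2=8≤23, 4·1+4·2=12≤14, objective 21.
No feasible integer point exceeds 27.

27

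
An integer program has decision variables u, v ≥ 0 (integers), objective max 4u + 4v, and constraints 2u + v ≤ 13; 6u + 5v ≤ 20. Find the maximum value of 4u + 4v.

16

(u,v)=(0,4): 2·0+1·4=4≤13, 6·0+5·4=20≤20, objective 16.
(u,v)=(0,3): 2·0+1·3=3≤13, 6·0+5·3=15≤20, objective 12.
The best lattice point is (0,4), giving 16.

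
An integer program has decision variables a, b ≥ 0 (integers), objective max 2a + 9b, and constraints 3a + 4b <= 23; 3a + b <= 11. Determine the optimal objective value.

47

Relaxing integrality, the LP optimum is 51.75 at (a,b) = (0, 5.75), which is not an integer point.
(a,b)=(1,5): 3·1+4·5=23≤23, 3·1+1·5=8≤11, objective 47.
(a,b)=(0,5): 3·0+4·5=20≤23, 3·0+1·5=5≤11, objective 45.
(a,b)=(2,4): 3·2+4·4=22≤23, 3·2+1·4=10≤11, objective 40.
Maximum is 47 at (a,b)=(1,5).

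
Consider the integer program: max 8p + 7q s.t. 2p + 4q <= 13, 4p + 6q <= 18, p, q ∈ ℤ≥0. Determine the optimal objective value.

32

Relaxing integrality, the LP optimum is 36.00 at (p,q) = (4.5, 0), which is not an integer point.
(p,q)=(4,0): 2·4+4·0=8≤13, 4·4+6·0=16≤18, objective 32.
(p,q)=(3,1): 2·3+4·1=10≤13, 4·3+6·1=18≤18, objective 31.
(p,q)=(3,0): 2·3+4·0=6≤13, 4·3+6·0=12≤18, objective 24.
No feasible integer point exceeds 32.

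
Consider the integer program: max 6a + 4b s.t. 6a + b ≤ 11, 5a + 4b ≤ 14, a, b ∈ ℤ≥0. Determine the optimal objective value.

The continuous relaxation peaks at (1.58, 1.53) with value 15.58; rounding to a feasible lattice point costs some objective.
(a,b)=(1,2): 6·1+1·2=8≤11, 5·1+4·2=13≤14, objective 14.
(a,b)=(0,3): 6·0+1·3=3≤11, 5·0+4·3=12≤14, objective 12.
(a,b)=(1,1): 6·1+1·1=7≤11, 5·1+4·1=9≤14, objective 10.
The best lattice point is (1,2), giving 14.

14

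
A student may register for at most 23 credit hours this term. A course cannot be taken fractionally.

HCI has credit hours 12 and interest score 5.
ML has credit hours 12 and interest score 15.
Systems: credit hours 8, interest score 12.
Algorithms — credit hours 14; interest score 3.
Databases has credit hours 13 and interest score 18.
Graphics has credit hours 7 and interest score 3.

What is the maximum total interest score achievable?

30

Allowing fractional choices, the relaxed optimum would be about 32.5, but courses are indivisible.
Systems + Databases: credit hours 8 + 13 = 21 ≤ 23, interest score 12 + 18 = 30.
Databases + Graphics: credit hours 13 + 7 = 20 ≤ 23, interest score 18 + 3 = 21.
ML + Systems: credit hours 12 + 8 = 20 ≤ 23, interest score 15 + 12 = 27.
Best is Systems and Databases with total interest score 30.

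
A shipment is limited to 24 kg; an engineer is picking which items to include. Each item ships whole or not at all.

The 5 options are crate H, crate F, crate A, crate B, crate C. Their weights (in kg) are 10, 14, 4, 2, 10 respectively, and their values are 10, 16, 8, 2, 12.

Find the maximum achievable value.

Allowing fractional choices, the relaxed optimum would be about 31.4, but items are indivisible.
crate H + crate A + crate C: weight 10 + 4 + 10 = 24 ≤ 24, value 10 + 8 + 12 = 30.
crate F + crate C: weight 14 + 10 = 24 ≤ 24, value 16 + 12 = 28.
Best is crate H, crate A, and crate C with total value 30.

30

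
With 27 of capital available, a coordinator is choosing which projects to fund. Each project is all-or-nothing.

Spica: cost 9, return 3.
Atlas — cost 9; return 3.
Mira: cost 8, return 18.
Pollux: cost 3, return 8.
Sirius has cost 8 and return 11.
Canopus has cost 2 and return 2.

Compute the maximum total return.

Take Mira, Pollux, Sirius, and Canopus: cost 8 + 3 + 8 + 2 = 21 ≤ 27, return 18 + 8 + 11 + 2 = 39.
No other feasible combination does better.

39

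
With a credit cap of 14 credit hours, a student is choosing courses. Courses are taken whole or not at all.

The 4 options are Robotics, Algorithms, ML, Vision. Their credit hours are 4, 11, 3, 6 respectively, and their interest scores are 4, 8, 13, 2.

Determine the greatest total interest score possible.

21

Take Algorithms and ML: credit hours 11 + 3 = 14 ≤ 14, interest score 8 + 13 = 21.
No other feasible combination does better.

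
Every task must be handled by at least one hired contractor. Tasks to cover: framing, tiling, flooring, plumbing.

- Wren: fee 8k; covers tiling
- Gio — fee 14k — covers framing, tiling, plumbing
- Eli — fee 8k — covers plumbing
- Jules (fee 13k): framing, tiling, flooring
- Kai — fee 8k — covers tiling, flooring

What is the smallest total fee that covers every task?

21

Choose Eli and Jules: together they cover framing, tiling, flooring, plumbing — every task.
Total fee: 8 + 13 = 21.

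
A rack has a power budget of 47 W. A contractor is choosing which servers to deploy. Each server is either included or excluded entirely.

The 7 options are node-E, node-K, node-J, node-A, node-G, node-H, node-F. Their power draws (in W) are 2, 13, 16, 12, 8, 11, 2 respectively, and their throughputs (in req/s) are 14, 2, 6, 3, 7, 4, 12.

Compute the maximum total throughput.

43

Allowing fractional choices, the relaxed optimum would be about 45.0, but servers are indivisible.
node-E + node-J + node-G + node-H + node-F: power draw 2 + 16 + 8 + 11 + 2 = 39 ≤ 47, throughput 14 + 6 + 7 + 4 + 12 = 43.
node-E + node-K + node-J + node-G + node-F: power draw 2 + 13 + 16 + 8 + 2 = 41 ≤ 47, throughput 14 + 2 + 6 + 7 + 12 = 41.
node-E + node-J + node-A + node-G + node-F: power draw 2 + 16 + 12 + 8 + 2 = 40 ≤ 47, throughput 14 + 6 + 3 + 7 + 12 = 42.
Best is node-E, node-J, node-G, node-H, and node-F with total throughput 43.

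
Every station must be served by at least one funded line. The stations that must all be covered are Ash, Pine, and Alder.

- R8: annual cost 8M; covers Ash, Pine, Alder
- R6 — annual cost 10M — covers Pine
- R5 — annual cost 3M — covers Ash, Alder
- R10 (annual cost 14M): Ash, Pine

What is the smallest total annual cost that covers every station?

8

The greedy cost-per-new-station heuristic would pick R5 and R8 for 11, but a cheaper cover exists.
R8 alone covers Ash, Pine, Alder — every station.
Total annual cost: 8.
No cover costs less than 8.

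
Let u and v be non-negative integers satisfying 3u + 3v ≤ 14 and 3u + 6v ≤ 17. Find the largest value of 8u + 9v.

33

(u,v)=(3,1): 3·3+3·1=12≤14, 3·3+6·1=15≤17, objective 33.
(u,v)=(4,0): 3·4+3·0=12≤14, 3·4+6·0=12≤17, objective 32.
(u,v)=(2,1): 3·2+3·1=9≤14, 3·2+6·1=12≤17, objective 25.
No feasible integer point exceeds 33.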